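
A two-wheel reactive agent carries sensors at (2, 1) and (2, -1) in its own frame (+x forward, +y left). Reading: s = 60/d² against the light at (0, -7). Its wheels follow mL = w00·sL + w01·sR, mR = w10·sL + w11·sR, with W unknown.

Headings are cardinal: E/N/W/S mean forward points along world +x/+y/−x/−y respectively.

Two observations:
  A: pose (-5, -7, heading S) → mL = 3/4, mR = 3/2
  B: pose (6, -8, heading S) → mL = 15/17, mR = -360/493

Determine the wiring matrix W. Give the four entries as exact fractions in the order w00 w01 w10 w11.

obs A: pose=(-5,-7,S) → sL=3, sR=3/2, mL=3/4, mR=3/2
obs B: pose=(6,-8,S) → sL=30/29, sR=30/17, mL=15/17, mR=-360/493
sensor matrix S = [[3, 3/2], [30/29, 30/17]]; det S = 1845/493
solve [mL_A; mL_B] = S·[w00; w01] and [mR_A; mR_B] = S·[w10; w11]:
  w00 = 0, w01 = 1/2, w10 = 1, w11 = -1

0 1/2 1 -1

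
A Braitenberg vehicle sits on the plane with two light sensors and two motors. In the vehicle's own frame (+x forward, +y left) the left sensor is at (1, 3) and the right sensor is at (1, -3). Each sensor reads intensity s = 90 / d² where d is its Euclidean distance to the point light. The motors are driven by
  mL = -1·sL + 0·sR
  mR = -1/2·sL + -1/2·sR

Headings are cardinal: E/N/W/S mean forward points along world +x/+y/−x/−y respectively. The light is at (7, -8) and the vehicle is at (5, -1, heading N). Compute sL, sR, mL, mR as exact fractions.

90/89 18/13 -90/89 -1386/1157

left sensor world pos  = (2, 0); dL² = 89
right sensor world pos = (8, 0); dR² = 65
sL = 90/89 = 90/89
sR = 90/65 = 18/13
mL = -1·sL + 0·sR = -90/89
mR = -1/2·sL + -1/2·sR = -1386/1157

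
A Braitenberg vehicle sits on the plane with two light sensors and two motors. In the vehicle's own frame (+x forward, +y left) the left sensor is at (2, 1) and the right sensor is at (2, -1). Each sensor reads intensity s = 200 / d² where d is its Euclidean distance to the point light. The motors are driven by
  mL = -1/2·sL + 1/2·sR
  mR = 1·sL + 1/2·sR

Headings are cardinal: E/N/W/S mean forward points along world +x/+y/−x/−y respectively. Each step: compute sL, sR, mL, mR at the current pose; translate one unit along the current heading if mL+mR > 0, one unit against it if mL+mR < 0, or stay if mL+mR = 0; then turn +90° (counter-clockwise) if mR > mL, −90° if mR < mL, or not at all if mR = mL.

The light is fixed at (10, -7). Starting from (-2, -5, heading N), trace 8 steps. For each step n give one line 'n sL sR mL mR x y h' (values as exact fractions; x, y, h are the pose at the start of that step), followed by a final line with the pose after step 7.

0 40/37 200/137 960/5069 9180/5069 -2 -5 N
1 1 50/53 -3/106 78/53 -2 -4 W
2 40/29 200/197 -1040/5713 10780/5713 -3 -4 S
3 20/13 100/61 40/793 1870/793 -3 -5 E
4 40/37 200/137 960/5069 9180/5069 -2 -5 N
5 1 50/53 -3/106 78/53 -2 -4 W
6 40/29 200/197 -1040/5713 10780/5713 -3 -4 S
7 20/13 100/61 40/793 1870/793 -3 -5 E
final -2 -5 N

n=0: pose=(-2,-5,N); sL=40/37, sR=200/137; mL=960/5069, mR=9180/5069; mL+mR=10140/5069 → advance +1; mR−mL=60/37 → turn +1·90°
n=1: pose=(-2,-4,W); sL=1, sR=50/53; mL=-3/106, mR=78/53; mL+mR=153/106 → advance +1; mR−mL=3/2 → turn +1·90°
n=2: pose=(-3,-4,S); sL=40/29, sR=200/197; mL=-1040/5713, mR=10780/5713; mL+mR=9740/5713 → advance +1; mR−mL=60/29 → turn +1·90°
n=3: pose=(-3,-5,E); sL=20/13, sR=100/61; mL=40/793, mR=1870/793; mL+mR=1910/793 → advance +1; mR−mL=30/13 → turn +1·90°
n=4: pose=(-2,-5,N); sL=40/37, sR=200/137; mL=960/5069, mR=9180/5069; mL+mR=10140/5069 → advance +1; mR−mL=60/37 → turn +1·90°
n=5: pose=(-2,-4,W); sL=1, sR=50/53; mL=-3/106, mR=78/53; mL+mR=153/106 → advance +1; mR−mL=3/2 → turn +1·90°
n=6: pose=(-3,-4,S); sL=40/29, sR=200/197; mL=-1040/5713, mR=10780/5713; mL+mR=9740/5713 → advance +1; mR−mL=60/29 → turn +1·90°
n=7: pose=(-3,-5,E); sL=20/13, sR=100/61; mL=40/793, mR=1870/793; mL+mR=1910/793 → advance +1; mR−mL=30/13 → turn +1·90°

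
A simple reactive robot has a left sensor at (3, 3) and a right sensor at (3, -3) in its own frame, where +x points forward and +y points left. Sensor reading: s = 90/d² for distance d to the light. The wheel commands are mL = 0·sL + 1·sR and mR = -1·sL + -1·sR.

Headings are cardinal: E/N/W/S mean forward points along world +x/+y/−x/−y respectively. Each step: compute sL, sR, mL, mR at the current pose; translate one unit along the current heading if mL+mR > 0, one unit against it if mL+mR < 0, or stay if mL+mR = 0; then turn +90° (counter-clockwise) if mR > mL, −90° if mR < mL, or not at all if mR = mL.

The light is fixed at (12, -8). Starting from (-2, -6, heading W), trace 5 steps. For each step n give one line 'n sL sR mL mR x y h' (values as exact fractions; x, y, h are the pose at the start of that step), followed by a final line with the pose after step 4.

0 9/29 45/157 45/157 -2718/4553 -2 -6 W
1 90/281 18/25 18/25 -7308/7025 -1 -6 N
2 45/58 45/52 45/52 -2475/1508 -1 -7 E
3 18/25 90/293 90/293 -7524/7325 -2 -7 S
4 9/29 45/157 45/157 -2718/4553 -2 -6 W
final -1 -6 N

n=0: pose=(-2,-6,W); sL=9/29, sR=45/157; mL=45/157, mR=-2718/4553; mL+mR=-9/29 → advance -1; mR−mL=-4023/4553 → turn -1·90°
n=1: pose=(-1,-6,N); sL=90/281, sR=18/25; mL=18/25, mR=-7308/7025; mL+mR=-90/281 → advance -1; mR−mL=-12366/7025 → turn -1·90°
n=2: pose=(-1,-7,E); sL=45/58, sR=45/52; mL=45/52, mR=-2475/1508; mL+mR=-45/58 → advance -1; mR−mL=-945/377 → turn -1·90°
n=3: pose=(-2,-7,S); sL=18/25, sR=90/293; mL=90/293, mR=-7524/7325; mL+mR=-18/25 → advance -1; mR−mL=-9774/7325 → turn -1·90°
n=4: pose=(-2,-6,W); sL=9/29, sR=45/157; mL=45/157, mR=-2718/4553; mL+mR=-9/29 → advance -1; mR−mL=-4023/4553 → turn -1·90°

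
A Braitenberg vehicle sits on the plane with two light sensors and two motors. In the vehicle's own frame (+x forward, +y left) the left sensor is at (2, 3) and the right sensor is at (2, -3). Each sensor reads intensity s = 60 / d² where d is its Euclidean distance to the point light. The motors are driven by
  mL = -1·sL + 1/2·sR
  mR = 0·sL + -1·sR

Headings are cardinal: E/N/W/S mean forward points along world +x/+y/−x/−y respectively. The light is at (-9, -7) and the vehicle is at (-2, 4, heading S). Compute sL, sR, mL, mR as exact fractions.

60/181 60/97 -390/17557 -60/97

left sensor world pos  = (1, 2); dL² = 181
right sensor world pos = (-5, 2); dR² = 97
sL = 60/181 = 60/181
sR = 60/97 = 60/97
mL = -1·sL + 1/2·sR = -390/17557
mR = 0·sL + -1·sR = -60/97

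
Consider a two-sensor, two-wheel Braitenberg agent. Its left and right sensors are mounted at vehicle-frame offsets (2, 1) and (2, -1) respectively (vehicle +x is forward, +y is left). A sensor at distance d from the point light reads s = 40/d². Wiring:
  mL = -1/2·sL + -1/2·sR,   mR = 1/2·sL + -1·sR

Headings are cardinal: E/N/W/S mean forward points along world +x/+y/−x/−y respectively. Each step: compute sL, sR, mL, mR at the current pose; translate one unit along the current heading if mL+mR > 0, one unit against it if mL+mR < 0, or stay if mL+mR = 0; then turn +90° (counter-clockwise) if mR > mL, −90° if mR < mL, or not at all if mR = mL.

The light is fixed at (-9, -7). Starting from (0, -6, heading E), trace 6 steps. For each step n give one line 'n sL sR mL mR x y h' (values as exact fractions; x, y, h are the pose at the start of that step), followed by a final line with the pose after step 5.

n=0: pose=(0,-6,E); sL=8/25, sR=40/121; mL=-984/3025, mR=-516/3025; mL+mR=-60/121 → advance -1; mR−mL=468/3025 → turn +1·90°
n=1: pose=(-1,-6,N); sL=20/29, sR=4/9; mL=-148/261, mR=-26/261; mL+mR=-2/3 → advance -1; mR−mL=122/261 → turn +1·90°
n=2: pose=(-1,-7,W); sL=40/37, sR=40/37; mL=-40/37, mR=-20/37; mL+mR=-60/37 → advance -1; mR−mL=20/37 → turn +1·90°
n=3: pose=(0,-7,S); sL=5/13, sR=10/17; mL=-215/442, mR=-175/442; mL+mR=-15/17 → advance -1; mR−mL=20/221 → turn +1·90°
n=4: pose=(0,-6,E); sL=8/25, sR=40/121; mL=-984/3025, mR=-516/3025; mL+mR=-60/121 → advance -1; mR−mL=468/3025 → turn +1·90°
n=5: pose=(-1,-6,N); sL=20/29, sR=4/9; mL=-148/261, mR=-26/261; mL+mR=-2/3 → advance -1; mR−mL=122/261 → turn +1·90°

0 8/25 40/121 -984/3025 -516/3025 0 -6 E
1 20/29 4/9 -148/261 -26/261 -1 -6 N
2 40/37 40/37 -40/37 -20/37 -1 -7 W
3 5/13 10/17 -215/442 -175/442 0 -7 S
4 8/25 40/121 -984/3025 -516/3025 0 -6 E
5 20/29 4/9 -148/261 -26/261 -1 -6 N
final -1 -7 W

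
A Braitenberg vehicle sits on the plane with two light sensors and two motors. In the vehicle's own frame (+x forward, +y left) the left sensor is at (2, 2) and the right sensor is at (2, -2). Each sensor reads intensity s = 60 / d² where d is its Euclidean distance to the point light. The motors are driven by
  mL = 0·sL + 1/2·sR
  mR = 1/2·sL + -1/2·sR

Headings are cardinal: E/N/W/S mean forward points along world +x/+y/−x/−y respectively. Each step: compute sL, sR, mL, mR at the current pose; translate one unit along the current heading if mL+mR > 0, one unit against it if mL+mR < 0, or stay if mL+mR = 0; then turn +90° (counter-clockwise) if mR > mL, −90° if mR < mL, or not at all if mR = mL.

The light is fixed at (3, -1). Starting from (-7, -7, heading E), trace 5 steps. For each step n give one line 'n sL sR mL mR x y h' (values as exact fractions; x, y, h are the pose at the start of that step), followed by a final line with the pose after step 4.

n=0: pose=(-7,-7,E); sL=3/4, sR=15/32; mL=15/64, mR=9/64; mL+mR=3/8 → advance +1; mR−mL=-3/32 → turn -1·90°
n=1: pose=(-6,-7,S); sL=60/113, sR=12/37; mL=6/37, mR=432/4181; mL+mR=30/113 → advance +1; mR−mL=-246/4181 → turn -1·90°
n=2: pose=(-6,-8,W); sL=30/101, sR=30/73; mL=15/73, mR=-420/7373; mL+mR=15/101 → advance +1; mR−mL=-1935/7373 → turn -1·90°
n=3: pose=(-7,-8,N); sL=60/169, sR=60/89; mL=30/89, mR=-2400/15041; mL+mR=30/169 → advance +1; mR−mL=-7470/15041 → turn -1·90°
n=4: pose=(-7,-7,E); sL=3/4, sR=15/32; mL=15/64, mR=9/64; mL+mR=3/8 → advance +1; mR−mL=-3/32 → turn -1·90°

0 3/4 15/32 15/64 9/64 -7 -7 E
1 60/113 12/37 6/37 432/4181 -6 -7 S
2 30/101 30/73 15/73 -420/7373 -6 -8 W
3 60/169 60/89 30/89 -2400/15041 -7 -8 N
4 3/4 15/32 15/64 9/64 -7 -7 E
final -6 -7 S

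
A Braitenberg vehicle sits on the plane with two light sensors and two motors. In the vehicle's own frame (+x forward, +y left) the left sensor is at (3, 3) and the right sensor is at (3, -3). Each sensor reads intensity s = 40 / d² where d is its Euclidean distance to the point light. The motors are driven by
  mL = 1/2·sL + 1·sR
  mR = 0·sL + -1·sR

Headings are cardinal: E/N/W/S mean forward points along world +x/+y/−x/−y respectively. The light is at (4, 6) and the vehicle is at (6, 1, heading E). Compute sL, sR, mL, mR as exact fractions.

left sensor world pos  = (9, 4); dL² = 29
right sensor world pos = (9, -2); dR² = 89
sL = 40/29 = 40/29
sR = 40/89 = 40/89
mL = 1/2·sL + 1·sR = 2940/2581
mR = 0·sL + -1·sR = -40/89

40/29 40/89 2940/2581 -40/89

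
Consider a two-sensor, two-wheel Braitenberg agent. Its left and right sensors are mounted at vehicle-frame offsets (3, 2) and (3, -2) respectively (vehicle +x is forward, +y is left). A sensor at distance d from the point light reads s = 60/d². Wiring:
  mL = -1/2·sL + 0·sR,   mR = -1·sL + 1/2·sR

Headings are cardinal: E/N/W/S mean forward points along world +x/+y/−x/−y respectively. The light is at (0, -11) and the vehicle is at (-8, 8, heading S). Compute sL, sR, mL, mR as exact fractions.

15/73 15/89 -15/146 -1575/12994

left sensor world pos  = (-6, 5); dL² = 292
right sensor world pos = (-10, 5); dR² = 356
sL = 60/292 = 15/73
sR = 60/356 = 15/89
mL = -1/2·sL + 0·sR = -15/146
mR = -1·sL + 1/2·sR = -1575/12994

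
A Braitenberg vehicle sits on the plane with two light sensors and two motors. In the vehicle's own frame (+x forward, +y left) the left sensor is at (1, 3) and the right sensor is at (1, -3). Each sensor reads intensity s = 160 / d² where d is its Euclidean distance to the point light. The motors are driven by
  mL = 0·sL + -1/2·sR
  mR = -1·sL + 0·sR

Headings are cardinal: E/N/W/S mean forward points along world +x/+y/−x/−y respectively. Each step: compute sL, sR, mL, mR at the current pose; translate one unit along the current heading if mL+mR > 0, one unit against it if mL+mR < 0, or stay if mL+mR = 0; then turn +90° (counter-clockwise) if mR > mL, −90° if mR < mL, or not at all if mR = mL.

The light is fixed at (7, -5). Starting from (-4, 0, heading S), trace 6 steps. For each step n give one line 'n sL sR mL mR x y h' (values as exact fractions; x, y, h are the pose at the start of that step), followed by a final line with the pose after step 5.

n=0: pose=(-4,0,S); sL=2, sR=40/53; mL=-20/53, mR=-2; mL+mR=-126/53 → advance -1; mR−mL=-86/53 → turn -1·90°
n=1: pose=(-4,1,W); sL=160/153, sR=32/45; mL=-16/45, mR=-160/153; mL+mR=-1072/765 → advance -1; mR−mL=-176/255 → turn -1·90°
n=2: pose=(-3,1,N); sL=80/109, sR=80/49; mL=-40/49, mR=-80/109; mL+mR=-8280/5341 → advance -1; mR−mL=440/5341 → turn +1·90°
n=3: pose=(-3,0,W); sL=32/25, sR=32/37; mL=-16/37, mR=-32/25; mL+mR=-1584/925 → advance -1; mR−mL=-784/925 → turn -1·90°
n=4: pose=(-2,0,N); sL=8/9, sR=20/9; mL=-10/9, mR=-8/9; mL+mR=-2 → advance -1; mR−mL=2/9 → turn +1·90°
n=5: pose=(-2,-1,W); sL=160/101, sR=160/149; mL=-80/149, mR=-160/101; mL+mR=-31920/15049 → advance -1; mR−mL=-15760/15049 → turn -1·90°

0 2 40/53 -20/53 -2 -4 0 S
1 160/153 32/45 -16/45 -160/153 -4 1 W
2 80/109 80/49 -40/49 -80/109 -3 1 N
3 32/25 32/37 -16/37 -32/25 -3 0 W
4 8/9 20/9 -10/9 -8/9 -2 0 N
5 160/101 160/149 -80/149 -160/101 -2 -1 W
final -1 -1 N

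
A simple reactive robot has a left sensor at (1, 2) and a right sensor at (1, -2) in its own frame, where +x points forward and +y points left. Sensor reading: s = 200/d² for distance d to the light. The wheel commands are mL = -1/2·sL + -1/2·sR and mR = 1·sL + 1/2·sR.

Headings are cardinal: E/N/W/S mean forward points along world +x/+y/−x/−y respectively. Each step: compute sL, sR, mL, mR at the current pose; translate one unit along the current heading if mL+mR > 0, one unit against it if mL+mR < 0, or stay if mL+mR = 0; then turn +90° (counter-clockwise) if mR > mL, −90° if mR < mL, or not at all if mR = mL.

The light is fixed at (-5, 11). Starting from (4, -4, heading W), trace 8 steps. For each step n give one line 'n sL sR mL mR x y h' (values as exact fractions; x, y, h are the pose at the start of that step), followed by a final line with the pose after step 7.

n=0: pose=(4,-4,W); sL=200/353, sR=200/233; mL=-58600/82249, mR=81900/82249; mL+mR=100/353 → advance +1; mR−mL=140500/82249 → turn +1·90°
n=1: pose=(3,-4,S); sL=50/89, sR=50/73; mL=-4050/6497, mR=5875/6497; mL+mR=25/89 → advance +1; mR−mL=9925/6497 → turn +1·90°
n=2: pose=(3,-5,E); sL=200/277, sR=40/81; mL=-13640/22437, mR=21740/22437; mL+mR=100/277 → advance +1; mR−mL=35380/22437 → turn +1·90°
n=3: pose=(4,-5,N); sL=100/137, sR=100/173; mL=-15500/23701, mR=24150/23701; mL+mR=50/137 → advance +1; mR−mL=39650/23701 → turn +1·90°
n=4: pose=(4,-4,W); sL=200/353, sR=200/233; mL=-58600/82249, mR=81900/82249; mL+mR=100/353 → advance +1; mR−mL=140500/82249 → turn +1·90°
n=5: pose=(3,-4,S); sL=50/89, sR=50/73; mL=-4050/6497, mR=5875/6497; mL+mR=25/89 → advance +1; mR−mL=9925/6497 → turn +1·90°
n=6: pose=(3,-5,E); sL=200/277, sR=40/81; mL=-13640/22437, mR=21740/22437; mL+mR=100/277 → advance +1; mR−mL=35380/22437 → turn +1·90°
n=7: pose=(4,-5,N); sL=100/137, sR=100/173; mL=-15500/23701, mR=24150/23701; mL+mR=50/137 → advance +1; mR−mL=39650/23701 → turn +1·90°

0 200/353 200/233 -58600/82249 81900/82249 4 -4 W
1 50/89 50/73 -4050/6497 5875/6497 3 -4 S
2 200/277 40/81 -13640/22437 21740/22437 3 -5 E
3 100/137 100/173 -15500/23701 24150/23701 4 -5 N
4 200/353 200/233 -58600/82249 81900/82249 4 -4 W
5 50/89 50/73 -4050/6497 5875/6497 3 -4 S
6 200/277 40/81 -13640/22437 21740/22437 3 -5 E
7 100/137 100/173 -15500/23701 24150/23701 4 -5 N
final 4 -4 W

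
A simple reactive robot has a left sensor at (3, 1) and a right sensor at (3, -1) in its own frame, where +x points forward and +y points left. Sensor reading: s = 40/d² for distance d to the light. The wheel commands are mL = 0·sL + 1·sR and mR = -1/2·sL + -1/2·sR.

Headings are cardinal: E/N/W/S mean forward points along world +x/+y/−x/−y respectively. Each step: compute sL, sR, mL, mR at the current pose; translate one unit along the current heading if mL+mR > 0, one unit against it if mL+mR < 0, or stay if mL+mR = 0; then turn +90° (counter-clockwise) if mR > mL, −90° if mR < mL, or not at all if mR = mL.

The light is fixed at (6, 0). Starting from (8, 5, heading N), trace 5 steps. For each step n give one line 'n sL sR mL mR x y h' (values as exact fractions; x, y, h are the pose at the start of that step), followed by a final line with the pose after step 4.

n=0: pose=(8,5,N); sL=8/13, sR=40/73; mL=40/73, mR=-552/949; mL+mR=-32/949 → advance -1; mR−mL=-1072/949 → turn -1·90°
n=1: pose=(8,4,E); sL=4/5, sR=20/17; mL=20/17, mR=-84/85; mL+mR=16/85 → advance +1; mR−mL=-184/85 → turn -1·90°
n=2: pose=(9,4,S); sL=40/17, sR=8; mL=8, mR=-88/17; mL+mR=48/17 → advance +1; mR−mL=-224/17 → turn -1·90°
n=3: pose=(9,3,W); sL=10, sR=5/2; mL=5/2, mR=-25/4; mL+mR=-15/4 → advance -1; mR−mL=-35/4 → turn -1·90°
n=4: pose=(10,3,N); sL=8/9, sR=40/61; mL=40/61, mR=-424/549; mL+mR=-64/549 → advance -1; mR−mL=-784/549 → turn -1·90°

0 8/13 40/73 40/73 -552/949 8 5 N
1 4/5 20/17 20/17 -84/85 8 4 E
2 40/17 8 8 -88/17 9 4 S
3 10 5/2 5/2 -25/4 9 3 W
4 8/9 40/61 40/61 -424/549 10 3 N
final 10 2 E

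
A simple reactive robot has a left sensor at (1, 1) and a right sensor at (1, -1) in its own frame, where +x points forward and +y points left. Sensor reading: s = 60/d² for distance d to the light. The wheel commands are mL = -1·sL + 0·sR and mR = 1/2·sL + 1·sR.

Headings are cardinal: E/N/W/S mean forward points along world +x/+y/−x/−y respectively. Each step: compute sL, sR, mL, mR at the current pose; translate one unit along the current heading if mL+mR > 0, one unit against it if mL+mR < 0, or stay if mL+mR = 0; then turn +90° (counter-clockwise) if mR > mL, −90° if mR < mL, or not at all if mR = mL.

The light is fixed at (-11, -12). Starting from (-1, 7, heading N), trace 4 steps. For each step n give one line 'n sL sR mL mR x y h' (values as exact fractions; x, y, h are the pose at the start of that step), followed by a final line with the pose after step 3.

0 60/481 60/521 -60/481 44490/250601 -1 7 N
1 30/221 10/87 -30/221 3515/19227 -1 8 W
2 60/461 12/85 -60/461 8082/39185 -2 8 S
3 3/25 15/106 -3/25 267/1325 -2 7 E
final -1 7 N

n=0: pose=(-1,7,N); sL=60/481, sR=60/521; mL=-60/481, mR=44490/250601; mL+mR=13230/250601 → advance +1; mR−mL=75750/250601 → turn +1·90°
n=1: pose=(-1,8,W); sL=30/221, sR=10/87; mL=-30/221, mR=3515/19227; mL+mR=905/19227 → advance +1; mR−mL=6125/19227 → turn +1·90°
n=2: pose=(-2,8,S); sL=60/461, sR=12/85; mL=-60/461, mR=8082/39185; mL+mR=2982/39185 → advance +1; mR−mL=13182/39185 → turn +1·90°
n=3: pose=(-2,7,E); sL=3/25, sR=15/106; mL=-3/25, mR=267/1325; mL+mR=108/1325 → advance +1; mR−mL=426/1325 → turn +1·90°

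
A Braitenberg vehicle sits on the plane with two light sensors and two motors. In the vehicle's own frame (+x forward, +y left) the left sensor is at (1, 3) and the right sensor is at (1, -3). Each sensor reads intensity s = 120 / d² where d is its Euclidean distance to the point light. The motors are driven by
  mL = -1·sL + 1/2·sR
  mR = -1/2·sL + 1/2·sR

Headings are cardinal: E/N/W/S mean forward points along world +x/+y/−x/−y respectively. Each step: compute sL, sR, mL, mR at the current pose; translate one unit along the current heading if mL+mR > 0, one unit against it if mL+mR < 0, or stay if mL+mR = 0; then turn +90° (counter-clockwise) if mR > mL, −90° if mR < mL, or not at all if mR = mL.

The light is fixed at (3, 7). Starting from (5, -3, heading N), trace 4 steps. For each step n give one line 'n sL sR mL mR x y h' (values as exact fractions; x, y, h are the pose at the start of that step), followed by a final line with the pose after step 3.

n=0: pose=(5,-3,N); sL=60/41, sR=60/53; mL=-1950/2173, mR=-360/2173; mL+mR=-2310/2173 → advance -1; mR−mL=30/41 → turn +1·90°
n=1: pose=(5,-4,W); sL=120/197, sR=24/13; mL=804/2561, mR=1584/2561; mL+mR=2388/2561 → advance +1; mR−mL=60/197 → turn +1·90°
n=2: pose=(4,-4,S); sL=3/4, sR=30/37; mL=-51/148, mR=9/296; mL+mR=-93/296 → advance -1; mR−mL=3/8 → turn +1·90°
n=3: pose=(4,-3,E); sL=120/53, sR=120/173; mL=-17580/9169, mR=-7200/9169; mL+mR=-24780/9169 → advance -1; mR−mL=60/53 → turn +1·90°

0 60/41 60/53 -1950/2173 -360/2173 5 -3 N
1 120/197 24/13 804/2561 1584/2561 5 -4 W
2 3/4 30/37 -51/148 9/296 4 -4 S
3 120/53 120/173 -17580/9169 -7200/9169 4 -3 E
final 3 -3 N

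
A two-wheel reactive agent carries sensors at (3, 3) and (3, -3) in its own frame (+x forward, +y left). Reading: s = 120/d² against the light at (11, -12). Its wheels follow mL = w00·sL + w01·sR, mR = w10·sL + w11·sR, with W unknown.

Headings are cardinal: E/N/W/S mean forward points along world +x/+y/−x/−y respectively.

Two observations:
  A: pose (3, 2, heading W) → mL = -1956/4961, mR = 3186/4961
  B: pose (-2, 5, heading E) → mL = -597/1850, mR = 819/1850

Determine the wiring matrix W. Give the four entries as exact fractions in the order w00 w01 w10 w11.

-1/2 -1/2 1 1/2

obs A: pose=(3,2,W) → sL=60/121, sR=12/41, mL=-1956/4961, mR=3186/4961
obs B: pose=(-2,5,E) → sL=6/25, sR=15/37, mL=-597/1850, mR=819/1850
sensor matrix S = [[60/121, 12/41], [6/25, 15/37]]; det S = 600156/4588925
solve [mL_A; mL_B] = S·[w00; w01] and [mR_A; mR_B] = S·[w10; w11]:
  w00 = -1/2, w01 = -1/2, w10 = 1, w11 = 1/2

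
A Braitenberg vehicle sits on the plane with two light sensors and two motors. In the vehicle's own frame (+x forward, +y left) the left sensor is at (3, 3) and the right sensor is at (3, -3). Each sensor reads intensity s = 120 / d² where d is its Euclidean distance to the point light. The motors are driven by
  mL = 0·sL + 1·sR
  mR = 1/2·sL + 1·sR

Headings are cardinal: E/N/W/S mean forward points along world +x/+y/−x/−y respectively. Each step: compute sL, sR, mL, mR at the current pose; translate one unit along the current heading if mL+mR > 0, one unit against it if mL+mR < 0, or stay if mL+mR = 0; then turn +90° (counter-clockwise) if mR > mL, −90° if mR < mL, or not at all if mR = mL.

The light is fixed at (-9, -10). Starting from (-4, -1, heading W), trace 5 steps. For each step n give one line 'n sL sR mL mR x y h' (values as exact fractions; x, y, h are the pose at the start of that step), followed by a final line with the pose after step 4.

0 3 30/37 30/37 171/74 -4 -1 W
1 24/17 120/37 120/37 2484/629 -5 -1 S
2 12/17 60/37 60/37 1242/629 -5 -2 E
3 24/25 24/37 24/37 1044/925 -4 -2 N
4 3 30/37 30/37 171/74 -4 -1 W
final -5 -1 S

n=0: pose=(-4,-1,W); sL=3, sR=30/37; mL=30/37, mR=171/74; mL+mR=231/74 → advance +1; mR−mL=3/2 → turn +1·90°
n=1: pose=(-5,-1,S); sL=24/17, sR=120/37; mL=120/37, mR=2484/629; mL+mR=4524/629 → advance +1; mR−mL=12/17 → turn +1·90°
n=2: pose=(-5,-2,E); sL=12/17, sR=60/37; mL=60/37, mR=1242/629; mL+mR=2262/629 → advance +1; mR−mL=6/17 → turn +1·90°
n=3: pose=(-4,-2,N); sL=24/25, sR=24/37; mL=24/37, mR=1044/925; mL+mR=1644/925 → advance +1; mR−mL=12/25 → turn +1·90°
n=4: pose=(-4,-1,W); sL=3, sR=30/37; mL=30/37, mR=171/74; mL+mR=231/74 → advance +1; mR−mL=3/2 → turn +1·90°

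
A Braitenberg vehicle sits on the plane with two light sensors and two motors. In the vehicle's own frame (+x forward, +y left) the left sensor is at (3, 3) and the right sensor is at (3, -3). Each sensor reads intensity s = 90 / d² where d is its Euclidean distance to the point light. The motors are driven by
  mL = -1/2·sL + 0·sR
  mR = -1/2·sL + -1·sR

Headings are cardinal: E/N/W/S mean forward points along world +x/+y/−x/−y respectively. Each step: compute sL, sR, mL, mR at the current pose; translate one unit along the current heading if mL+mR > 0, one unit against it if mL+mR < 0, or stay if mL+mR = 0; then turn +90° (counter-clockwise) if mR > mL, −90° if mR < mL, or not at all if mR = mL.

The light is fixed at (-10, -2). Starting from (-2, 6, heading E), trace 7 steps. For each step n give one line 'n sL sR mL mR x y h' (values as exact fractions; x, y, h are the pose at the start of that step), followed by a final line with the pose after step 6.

0 45/121 45/73 -45/242 -14175/17666 -2 6 E
1 18/25 90/41 -9/25 -2619/1025 -3 6 S
2 45/26 9/16 -45/52 -297/208 -3 7 W
3 90/169 18/53 -45/169 -5427/8957 -2 7 N
4 45/121 45/73 -45/242 -14175/17666 -2 6 E
5 18/25 90/41 -9/25 -2619/1025 -3 6 S
6 45/26 9/16 -45/52 -297/208 -3 7 W
final -2 7 N

n=0: pose=(-2,6,E); sL=45/121, sR=45/73; mL=-45/242, mR=-14175/17666; mL+mR=-8730/8833 → advance -1; mR−mL=-45/73 → turn -1·90°
n=1: pose=(-3,6,S); sL=18/25, sR=90/41; mL=-9/25, mR=-2619/1025; mL+mR=-2988/1025 → advance -1; mR−mL=-90/41 → turn -1·90°
n=2: pose=(-3,7,W); sL=45/26, sR=9/16; mL=-45/52, mR=-297/208; mL+mR=-477/208 → advance -1; mR−mL=-9/16 → turn -1·90°
n=3: pose=(-2,7,N); sL=90/169, sR=18/53; mL=-45/169, mR=-5427/8957; mL+mR=-7812/8957 → advance -1; mR−mL=-18/53 → turn -1·90°
n=4: pose=(-2,6,E); sL=45/121, sR=45/73; mL=-45/242, mR=-14175/17666; mL+mR=-8730/8833 → advance -1; mR−mL=-45/73 → turn -1·90°
n=5: pose=(-3,6,S); sL=18/25, sR=90/41; mL=-9/25, mR=-2619/1025; mL+mR=-2988/1025 → advance -1; mR−mL=-90/41 → turn -1·90°
n=6: pose=(-3,7,W); sL=45/26, sR=9/16; mL=-45/52, mR=-297/208; mL+mR=-477/208 → advance -1; mR−mL=-9/16 → turn -1·90°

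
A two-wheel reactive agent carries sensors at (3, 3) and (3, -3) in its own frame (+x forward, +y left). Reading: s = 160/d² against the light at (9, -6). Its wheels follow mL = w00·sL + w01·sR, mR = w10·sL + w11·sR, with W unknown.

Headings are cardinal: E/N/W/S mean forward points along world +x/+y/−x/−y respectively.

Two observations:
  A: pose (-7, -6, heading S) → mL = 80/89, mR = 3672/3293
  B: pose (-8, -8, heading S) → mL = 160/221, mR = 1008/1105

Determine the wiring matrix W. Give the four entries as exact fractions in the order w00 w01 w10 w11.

obs A: pose=(-7,-6,S) → sL=80/89, sR=16/37, mL=80/89, mR=3672/3293
obs B: pose=(-8,-8,S) → sL=160/221, sR=32/85, mL=160/221, mR=1008/1105
sensor matrix S = [[80/89, 16/37], [160/221, 32/85]]; det S = 18432/727753
solve [mL_A; mL_B] = S·[w00; w01] and [mR_A; mR_B] = S·[w10; w11]:
  w00 = 1, w01 = 0, w10 = 1, w11 = 1/2

1 0 1 1/2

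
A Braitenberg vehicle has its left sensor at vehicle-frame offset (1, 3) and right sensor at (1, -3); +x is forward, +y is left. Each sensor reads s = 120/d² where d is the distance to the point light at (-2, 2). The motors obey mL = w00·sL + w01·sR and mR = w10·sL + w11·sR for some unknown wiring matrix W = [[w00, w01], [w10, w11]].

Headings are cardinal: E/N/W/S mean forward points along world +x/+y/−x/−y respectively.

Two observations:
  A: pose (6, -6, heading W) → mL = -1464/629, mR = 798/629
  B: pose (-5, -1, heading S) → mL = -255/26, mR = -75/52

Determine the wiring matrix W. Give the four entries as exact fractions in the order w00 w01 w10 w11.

obs A: pose=(6,-6,W) → sL=12/17, sR=60/37, mL=-1464/629, mR=798/629
obs B: pose=(-5,-1,S) → sL=15/2, sR=30/13, mL=-255/26, mR=-75/52
sensor matrix S = [[12/17, 60/37], [15/2, 30/13]]; det S = -86130/8177
solve [mL_A; mL_B] = S·[w00; w01] and [mR_A; mR_B] = S·[w10; w11]:
  w00 = -1, w01 = -1, w10 = -1/2, w11 = 1

-1 -1 -1/2 1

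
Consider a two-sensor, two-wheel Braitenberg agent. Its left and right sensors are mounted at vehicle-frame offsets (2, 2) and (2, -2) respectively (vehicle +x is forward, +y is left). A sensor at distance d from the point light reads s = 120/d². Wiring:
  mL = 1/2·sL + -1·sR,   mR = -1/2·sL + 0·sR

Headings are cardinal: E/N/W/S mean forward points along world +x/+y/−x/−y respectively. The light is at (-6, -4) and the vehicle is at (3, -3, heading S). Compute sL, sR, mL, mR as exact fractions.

left sensor world pos  = (5, -5); dL² = 122
right sensor world pos = (1, -5); dR² = 50
sL = 120/122 = 60/61
sR = 120/50 = 12/5
mL = 1/2·sL + -1·sR = -582/305
mR = -1/2·sL + 0·sR = -30/61

60/61 12/5 -582/305 -30/61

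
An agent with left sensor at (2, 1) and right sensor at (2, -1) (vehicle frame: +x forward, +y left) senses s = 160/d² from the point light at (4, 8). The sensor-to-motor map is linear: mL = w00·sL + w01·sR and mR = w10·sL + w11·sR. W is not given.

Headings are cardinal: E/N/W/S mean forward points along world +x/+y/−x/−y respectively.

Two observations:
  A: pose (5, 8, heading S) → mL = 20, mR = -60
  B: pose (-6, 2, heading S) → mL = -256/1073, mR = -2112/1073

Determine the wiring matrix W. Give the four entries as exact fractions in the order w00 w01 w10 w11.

-1 1 -1 -1

obs A: pose=(5,8,S) → sL=20, sR=40, mL=20, mR=-60
obs B: pose=(-6,2,S) → sL=32/29, sR=32/37, mL=-256/1073, mR=-2112/1073
sensor matrix S = [[20, 40], [32/29, 32/37]]; det S = -28800/1073
solve [mL_A; mL_B] = S·[w00; w01] and [mR_A; mR_B] = S·[w10; w11]:
  w00 = -1, w01 = 1, w10 = -1, w11 = -1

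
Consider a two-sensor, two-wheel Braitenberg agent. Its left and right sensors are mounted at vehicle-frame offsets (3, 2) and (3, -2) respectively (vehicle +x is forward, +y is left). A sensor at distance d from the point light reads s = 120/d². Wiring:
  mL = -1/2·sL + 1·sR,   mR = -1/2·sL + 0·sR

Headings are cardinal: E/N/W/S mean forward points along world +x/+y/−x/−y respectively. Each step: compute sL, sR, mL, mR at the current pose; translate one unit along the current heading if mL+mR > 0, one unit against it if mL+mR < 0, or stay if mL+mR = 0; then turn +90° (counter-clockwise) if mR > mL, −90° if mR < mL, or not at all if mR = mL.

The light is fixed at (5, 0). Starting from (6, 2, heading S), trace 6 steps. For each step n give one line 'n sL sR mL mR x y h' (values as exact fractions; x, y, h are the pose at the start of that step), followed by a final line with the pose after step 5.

n=0: pose=(6,2,S); sL=12, sR=60; mL=54, mR=-6; mL+mR=48 → advance +1; mR−mL=-60 → turn -1·90°
n=1: pose=(6,1,W); sL=24, sR=120/13; mL=-36/13, mR=-12; mL+mR=-192/13 → advance -1; mR−mL=-120/13 → turn -1·90°
n=2: pose=(7,1,N); sL=15/2, sR=15/4; mL=0, mR=-15/4; mL+mR=-15/4 → advance -1; mR−mL=-15/4 → turn -1·90°
n=3: pose=(7,0,E); sL=120/29, sR=120/29; mL=60/29, mR=-60/29; mL+mR=0 → advance +0; mR−mL=-120/29 → turn -1·90°
n=4: pose=(7,0,S); sL=24/5, sR=40/3; mL=164/15, mR=-12/5; mL+mR=128/15 → advance +1; mR−mL=-40/3 → turn -1·90°
n=5: pose=(7,-1,W); sL=12, sR=60; mL=54, mR=-6; mL+mR=48 → advance +1; mR−mL=-60 → turn -1·90°

0 12 60 54 -6 6 2 S
1 24 120/13 -36/13 -12 6 1 W
2 15/2 15/4 0 -15/4 7 1 N
3 120/29 120/29 60/29 -60/29 7 0 E
4 24/5 40/3 164/15 -12/5 7 0 S
5 12 60 54 -6 7 -1 W
final 6 -1 N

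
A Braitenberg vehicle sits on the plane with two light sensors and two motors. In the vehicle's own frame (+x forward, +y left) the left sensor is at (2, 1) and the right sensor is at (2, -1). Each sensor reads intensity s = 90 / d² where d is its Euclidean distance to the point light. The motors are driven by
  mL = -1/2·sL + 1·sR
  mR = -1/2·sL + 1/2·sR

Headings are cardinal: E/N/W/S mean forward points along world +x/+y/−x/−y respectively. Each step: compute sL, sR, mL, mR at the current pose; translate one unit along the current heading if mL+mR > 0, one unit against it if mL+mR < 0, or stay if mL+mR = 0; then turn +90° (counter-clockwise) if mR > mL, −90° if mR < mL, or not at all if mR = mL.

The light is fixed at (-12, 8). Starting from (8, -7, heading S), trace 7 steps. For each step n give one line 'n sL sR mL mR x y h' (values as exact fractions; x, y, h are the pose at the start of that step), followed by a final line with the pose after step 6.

0 9/73 9/65 729/9490 36/4745 8 -7 S
1 90/613 10/61 3385/37393 320/37393 8 -8 W
2 9/52 45/298 999/15496 -171/15496 7 -8 N
3 90/637 90/697 25965/443989 -2700/443989 7 -7 E
4 9/73 9/65 729/9490 36/4745 8 -7 S
5 90/613 10/61 3385/37393 320/37393 8 -8 W
6 9/52 45/298 999/15496 -171/15496 7 -8 N
final 7 -7 E

n=0: pose=(8,-7,S); sL=9/73, sR=9/65; mL=729/9490, mR=36/4745; mL+mR=801/9490 → advance +1; mR−mL=-9/130 → turn -1·90°
n=1: pose=(8,-8,W); sL=90/613, sR=10/61; mL=3385/37393, mR=320/37393; mL+mR=3705/37393 → advance +1; mR−mL=-5/61 → turn -1·90°
n=2: pose=(7,-8,N); sL=9/52, sR=45/298; mL=999/15496, mR=-171/15496; mL+mR=207/3874 → advance +1; mR−mL=-45/596 → turn -1·90°
n=3: pose=(7,-7,E); sL=90/637, sR=90/697; mL=25965/443989, mR=-2700/443989; mL+mR=23265/443989 → advance +1; mR−mL=-45/697 → turn -1·90°
n=4: pose=(8,-7,S); sL=9/73, sR=9/65; mL=729/9490, mR=36/4745; mL+mR=801/9490 → advance +1; mR−mL=-9/130 → turn -1·90°
n=5: pose=(8,-8,W); sL=90/613, sR=10/61; mL=3385/37393, mR=320/37393; mL+mR=3705/37393 → advance +1; mR−mL=-5/61 → turn -1·90°
n=6: pose=(7,-8,N); sL=9/52, sR=45/298; mL=999/15496, mR=-171/15496; mL+mR=207/3874 → advance +1; mR−mL=-45/596 → turn -1·90°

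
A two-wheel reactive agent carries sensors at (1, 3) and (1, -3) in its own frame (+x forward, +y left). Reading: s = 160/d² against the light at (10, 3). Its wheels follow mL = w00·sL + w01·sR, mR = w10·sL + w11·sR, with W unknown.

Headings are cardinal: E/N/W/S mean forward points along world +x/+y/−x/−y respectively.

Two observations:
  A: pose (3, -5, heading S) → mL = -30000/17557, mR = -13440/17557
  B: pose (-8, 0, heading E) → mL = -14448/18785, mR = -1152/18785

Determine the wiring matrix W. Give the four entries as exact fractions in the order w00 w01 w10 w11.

obs A: pose=(3,-5,S) → sL=160/97, sR=160/181, mL=-30000/17557, mR=-13440/17557
obs B: pose=(-8,0,E) → sL=160/289, sR=32/65, mL=-14448/18785, mR=-1152/18785
sensor matrix S = [[160/97, 160/181], [160/289, 32/65]]; det S = 21282816/65961649
solve [mL_A; mL_B] = S·[w00; w01] and [mR_A; mR_B] = S·[w10; w11]:
  w00 = -1/2, w01 = -1, w10 = -1, w11 = 1

-1/2 -1 -1 1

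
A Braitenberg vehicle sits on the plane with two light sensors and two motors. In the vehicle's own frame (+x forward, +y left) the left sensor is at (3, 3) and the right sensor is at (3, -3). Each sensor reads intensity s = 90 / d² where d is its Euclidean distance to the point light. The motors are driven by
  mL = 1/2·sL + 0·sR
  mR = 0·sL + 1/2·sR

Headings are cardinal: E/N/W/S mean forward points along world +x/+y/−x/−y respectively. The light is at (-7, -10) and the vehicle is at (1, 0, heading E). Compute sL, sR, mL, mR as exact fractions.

9/29 9/17 9/58 9/34

left sensor world pos  = (4, 3); dL² = 290
right sensor world pos = (4, -3); dR² = 170
sL = 90/290 = 9/29
sR = 90/170 = 9/17
mL = 1/2·sL + 0·sR = 9/58
mR = 0·sL + 1/2·sR = 9/34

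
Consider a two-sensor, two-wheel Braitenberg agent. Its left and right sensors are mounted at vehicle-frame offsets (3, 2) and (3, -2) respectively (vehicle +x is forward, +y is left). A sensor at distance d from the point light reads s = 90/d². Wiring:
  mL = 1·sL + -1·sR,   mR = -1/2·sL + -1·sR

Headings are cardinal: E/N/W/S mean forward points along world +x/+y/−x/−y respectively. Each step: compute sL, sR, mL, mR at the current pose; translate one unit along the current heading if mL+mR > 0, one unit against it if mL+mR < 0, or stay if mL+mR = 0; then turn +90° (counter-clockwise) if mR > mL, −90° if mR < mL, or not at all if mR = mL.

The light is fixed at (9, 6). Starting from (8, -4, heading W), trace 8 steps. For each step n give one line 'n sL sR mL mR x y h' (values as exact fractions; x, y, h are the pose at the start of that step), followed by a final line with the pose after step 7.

n=0: pose=(8,-4,W); sL=9/16, sR=9/8; mL=-9/16, mR=-45/32; mL+mR=-63/32 → advance -1; mR−mL=-27/32 → turn -1·90°
n=1: pose=(9,-4,N); sL=90/53, sR=90/53; mL=0, mR=-135/53; mL+mR=-135/53 → advance -1; mR−mL=-135/53 → turn -1·90°
n=2: pose=(9,-5,E); sL=1, sR=45/89; mL=44/89, mR=-179/178; mL+mR=-91/178 → advance -1; mR−mL=-3/2 → turn -1·90°
n=3: pose=(8,-5,S); sL=90/197, sR=18/41; mL=144/8077, mR=-5391/8077; mL+mR=-5247/8077 → advance -1; mR−mL=-135/197 → turn -1·90°
n=4: pose=(8,-4,W); sL=9/16, sR=9/8; mL=-9/16, mR=-45/32; mL+mR=-63/32 → advance -1; mR−mL=-27/32 → turn -1·90°
n=5: pose=(9,-4,N); sL=90/53, sR=90/53; mL=0, mR=-135/53; mL+mR=-135/53 → advance -1; mR−mL=-135/53 → turn -1·90°
n=6: pose=(9,-5,E); sL=1, sR=45/89; mL=44/89, mR=-179/178; mL+mR=-91/178 → advance -1; mR−mL=-3/2 → turn -1·90°
n=7: pose=(8,-5,S); sL=90/197, sR=18/41; mL=144/8077, mR=-5391/8077; mL+mR=-5247/8077 → advance -1; mR−mL=-135/197 → turn -1·90°

0 9/16 9/8 -9/16 -45/32 8 -4 W
1 90/53 90/53 0 -135/53 9 -4 N
2 1 45/89 44/89 -179/178 9 -5 E
3 90/197 18/41 144/8077 -5391/8077 8 -5 S
4 9/16 9/8 -9/16 -45/32 8 -4 W
5 90/53 90/53 0 -135/53 9 -4 N
6 1 45/89 44/89 -179/178 9 -5 E
7 90/197 18/41 144/8077 -5391/8077 8 -5 S
final 8 -4 W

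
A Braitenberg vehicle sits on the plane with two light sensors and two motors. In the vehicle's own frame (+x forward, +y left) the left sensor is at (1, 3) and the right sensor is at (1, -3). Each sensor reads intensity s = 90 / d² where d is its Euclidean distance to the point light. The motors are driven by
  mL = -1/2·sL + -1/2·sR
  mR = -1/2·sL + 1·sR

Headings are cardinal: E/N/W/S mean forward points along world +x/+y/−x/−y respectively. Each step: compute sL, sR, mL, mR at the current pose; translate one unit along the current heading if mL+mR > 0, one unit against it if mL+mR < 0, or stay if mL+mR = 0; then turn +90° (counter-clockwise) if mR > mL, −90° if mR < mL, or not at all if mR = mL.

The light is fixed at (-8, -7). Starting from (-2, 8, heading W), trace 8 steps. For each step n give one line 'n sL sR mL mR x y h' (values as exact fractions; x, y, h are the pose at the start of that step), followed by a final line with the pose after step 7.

n=0: pose=(-2,8,W); sL=90/169, sR=90/349; mL=-23310/58981, mR=-495/58981; mL+mR=-23805/58981 → advance -1; mR−mL=135/349 → turn +1·90°
n=1: pose=(-1,8,S); sL=45/148, sR=45/106; mL=-5715/15688, mR=4275/15688; mL+mR=-180/1961 → advance -1; mR−mL=135/212 → turn +1·90°
n=2: pose=(-1,9,E); sL=18/85, sR=90/233; mL=-5922/19805, mR=5553/19805; mL+mR=-369/19805 → advance -1; mR−mL=135/233 → turn +1·90°
n=3: pose=(-2,9,N); sL=45/149, sR=9/37; mL=-1503/5513, mR=1017/11026; mL+mR=-1989/11026 → advance -1; mR−mL=27/74 → turn +1·90°
n=4: pose=(-2,8,W); sL=90/169, sR=90/349; mL=-23310/58981, mR=-495/58981; mL+mR=-23805/58981 → advance -1; mR−mL=135/349 → turn +1·90°
n=5: pose=(-1,8,S); sL=45/148, sR=45/106; mL=-5715/15688, mR=4275/15688; mL+mR=-180/1961 → advance -1; mR−mL=135/212 → turn +1·90°
n=6: pose=(-1,9,E); sL=18/85, sR=90/233; mL=-5922/19805, mR=5553/19805; mL+mR=-369/19805 → advance -1; mR−mL=135/233 → turn +1·90°
n=7: pose=(-2,9,N); sL=45/149, sR=9/37; mL=-1503/5513, mR=1017/11026; mL+mR=-1989/11026 → advance -1; mR−mL=27/74 → turn +1·90°

0 90/169 90/349 -23310/58981 -495/58981 -2 8 W
1 45/148 45/106 -5715/15688 4275/15688 -1 8 S
2 18/85 90/233 -5922/19805 5553/19805 -1 9 E
3 45/149 9/37 -1503/5513 1017/11026 -2 9 N
4 90/169 90/349 -23310/58981 -495/58981 -2 8 W
5 45/148 45/106 -5715/15688 4275/15688 -1 8 S
6 18/85 90/233 -5922/19805 5553/19805 -1 9 E
7 45/149 9/37 -1503/5513 1017/11026 -2 9 N
final -2 8 W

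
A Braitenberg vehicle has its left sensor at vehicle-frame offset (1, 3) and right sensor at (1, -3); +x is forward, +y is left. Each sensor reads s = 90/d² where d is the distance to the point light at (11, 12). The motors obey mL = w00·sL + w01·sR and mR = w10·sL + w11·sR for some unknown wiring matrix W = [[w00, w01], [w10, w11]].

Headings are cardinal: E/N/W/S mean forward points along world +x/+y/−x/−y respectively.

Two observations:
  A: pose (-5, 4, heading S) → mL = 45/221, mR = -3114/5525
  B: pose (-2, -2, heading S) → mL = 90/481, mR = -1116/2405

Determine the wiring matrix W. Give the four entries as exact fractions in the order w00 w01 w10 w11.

0 1 -1 -1

obs A: pose=(-5,4,S) → sL=9/25, sR=45/221, mL=45/221, mR=-3114/5525
obs B: pose=(-2,-2,S) → sL=18/65, sR=90/481, mL=90/481, mR=-1116/2405
sensor matrix S = [[9/25, 45/221], [18/65, 90/481]]; det S = 5832/531505
solve [mL_A; mL_B] = S·[w00; w01] and [mR_A; mR_B] = S·[w10; w11]:
  w00 = 0, w01 = 1, w10 = -1, w11 = -1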